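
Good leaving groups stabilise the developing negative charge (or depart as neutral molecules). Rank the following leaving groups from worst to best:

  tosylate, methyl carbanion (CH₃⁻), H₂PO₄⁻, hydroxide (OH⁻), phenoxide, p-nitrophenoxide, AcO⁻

The more stable X⁻ (or X) is on its own — i.e. the weaker a base it is — the better a leaving group it makes.
tosylate: pKₐ(p-CH₃C₆H₄SO₃H (TsOH)) ≈ -2.8
H₂PO₄⁻: pKₐ(H₃PO₄) ≈ 2.1
AcO⁻: pKₐ(CH₃COOH) ≈ 4.8
p-nitrophenoxide: pKₐ(p-nitrophenol) ≈ 7.2
phenoxide: pKₐ(C₆H₅OH (phenol)) ≈ 10
hydroxide (OH⁻): pKₐ(H₂O) ≈ 15.7
methyl carbanion (CH₃⁻): pKₐ(CH₄) ≈ 48
Listed from poorest to best leaving group as asked.

methyl carbanion (CH₃⁻) < hydroxide (OH⁻) < phenoxide < p-nitrophenoxide < AcO⁻ < H₂PO₄⁻ < tosylate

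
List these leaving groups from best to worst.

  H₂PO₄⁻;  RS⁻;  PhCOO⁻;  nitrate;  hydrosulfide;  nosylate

Rank by basicity of the departing species: weakest base leaves most easily.
nosylate: pKₐ(p-O₂NC₆H₄SO₃H) ≈ -3.5
nitrate: pKₐ(HNO₃) ≈ -1.3 — resonance-delocalised over three oxygens
H₂PO₄⁻: pKₐ(H₃PO₄) ≈ 2.1
PhCOO⁻: pKₐ(C₆H₅COOH) ≈ 4.2 — aryl carboxylate
hydrosulfide: pKₐ(H₂S) ≈ 7
RS⁻: pKₐ(RSH (a thiol)) ≈ 10.5 — moderately basic; rarely leaves without activation

nosylate > nitrate > H₂PO₄⁻ > PhCOO⁻ > hydrosulfide > RS⁻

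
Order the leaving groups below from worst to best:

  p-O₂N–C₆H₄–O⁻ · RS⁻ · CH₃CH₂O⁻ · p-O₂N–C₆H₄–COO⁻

CH₃CH₂O⁻ < RS⁻ < p-O₂N–C₆H₄–O⁻ < p-O₂N–C₆H₄–COO⁻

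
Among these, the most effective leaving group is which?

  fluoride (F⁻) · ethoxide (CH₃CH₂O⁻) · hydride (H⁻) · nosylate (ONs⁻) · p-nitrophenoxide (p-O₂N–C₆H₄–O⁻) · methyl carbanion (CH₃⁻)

nosylate (ONs⁻)

nosylate (ONs⁻): pKₐ(p-O₂NC₆H₄SO₃H) ≈ -3.5
fluoride (F⁻): pKₐ(HF) ≈ 3.2
p-nitrophenoxide (p-O₂N–C₆H₄–O⁻): pKₐ(p-nitrophenol) ≈ 7.2
ethoxide (CH₃CH₂O⁻): pKₐ(CH₃CH₂OH) ≈ 16
hydride (H⁻): pKₐ(H₂) ≈ 36
methyl carbanion (CH₃⁻): pKₐ(CH₄) ≈ 48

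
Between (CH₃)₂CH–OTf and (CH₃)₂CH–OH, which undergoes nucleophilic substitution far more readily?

From (CH₃)₂CH–OH the departing group would be OH⁻ (pKₐ(H₂O) ≈ 15.7). Strong base; essentially never leaves without prior activation.
From (CH₃)₂CH–OTf the leaving group is OTf⁻ (pKₐ(CF₃SO₃H (triflic acid)) ≈ -14). Charge spread over three oxygens and a CF₃ group; the premier leaving group in synthesis.
(In practice (CH₃)₂CH–OTf is made from (CH₃)₂CH–OH by treatment with Tf₂O / 2,6-lutidine, converting the hydroxyl into a triflate.)

(CH₃)₂CH–OTf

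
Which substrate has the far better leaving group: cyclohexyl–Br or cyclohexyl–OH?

cyclohexyl–Br

From cyclohexyl–OH the departing group would be OH⁻ (pKₐ(H₂O) ≈ 15.7). Strong base; essentially never leaves without prior activation.
From cyclohexyl–Br the leaving group is Br⁻ (pKₐ(HBr) ≈ -9). Weak base; good leaving group.
(In practice cyclohexyl–Br is made from cyclohexyl–OH by treatment with PBr₃, replacing the hydroxyl with bromide.)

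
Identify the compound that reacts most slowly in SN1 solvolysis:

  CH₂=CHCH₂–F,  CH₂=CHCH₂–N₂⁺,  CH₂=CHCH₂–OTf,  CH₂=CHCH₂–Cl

The skeletons are identical, so relative rate is governed entirely by leaving-group ability.
The more stable X⁻ (or X) is on its own — i.e. the weaker a base it is — the better a leaving group it makes.
CH₂=CHCH₂–N₂⁺ loses N₂: no meaningful conjugate acid; N₂ departs as an exceptionally stable neutral molecule
CH₂=CHCH₂–OTf loses OTf⁻: pKₐ(CF₃SO₃H (triflic acid)) ≈ -14
CH₂=CHCH₂–Cl loses Cl⁻: pKₐ(HCl) ≈ -7
CH₂=CHCH₂–F loses F⁻: pKₐ(HF) ≈ 3.2

CH₂=CHCH₂–F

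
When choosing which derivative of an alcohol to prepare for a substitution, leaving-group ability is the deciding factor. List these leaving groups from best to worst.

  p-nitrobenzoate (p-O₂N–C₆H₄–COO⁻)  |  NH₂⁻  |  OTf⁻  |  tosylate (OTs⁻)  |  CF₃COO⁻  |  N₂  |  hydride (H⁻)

N₂: no meaningful conjugate acid; N₂ departs as an exceptionally stable neutral molecule
OTf⁻: pKₐ(CF₃SO₃H (triflic acid)) ≈ -14
tosylate (OTs⁻): pKₐ(p-CH₃C₆H₄SO₃H (TsOH)) ≈ -2.8
CF₃COO⁻: pKₐ(CF₃COOH) ≈ 0.2
p-nitrobenzoate (p-O₂N–C₆H₄–COO⁻): pKₐ(p-nitrobenzoic acid) ≈ 3.4
hydride (H⁻): pKₐ(H₂) ≈ 36
NH₂⁻: pKₐ(NH₃) ≈ 38

N₂ > OTf⁻ > tosylate (OTs⁻) > CF₃COO⁻ > p-nitrobenzoate (p-O₂N–C₆H₄–COO⁻) > hydride (H⁻) > NH₂⁻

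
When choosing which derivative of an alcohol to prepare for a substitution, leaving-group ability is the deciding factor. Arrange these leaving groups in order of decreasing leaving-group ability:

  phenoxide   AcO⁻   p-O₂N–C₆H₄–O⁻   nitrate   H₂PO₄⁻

The more stable X⁻ (or X) is on its own — i.e. the weaker a base it is — the better a leaving group it makes.
nitrate: pKₐ(HNO₃) ≈ -1.3
H₂PO₄⁻: pKₐ(H₃PO₄) ≈ 2.1
AcO⁻: pKₐ(CH₃COOH) ≈ 4.8
p-O₂N–C₆H₄–O⁻: pKₐ(p-nitrophenol) ≈ 7.2
phenoxide: pKₐ(C₆H₅OH (phenol)) ≈ 10

nitrate > H₂PO₄⁻ > AcO⁻ > p-O₂N–C₆H₄–O⁻ > phenoxide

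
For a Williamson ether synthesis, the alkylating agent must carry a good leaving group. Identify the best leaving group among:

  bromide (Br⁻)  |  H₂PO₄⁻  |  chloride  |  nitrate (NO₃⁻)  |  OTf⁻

OTf⁻

OTf⁻: pKₐ(CF₃SO₃H (triflic acid)) ≈ -14
bromide (Br⁻): pKₐ(HBr) ≈ -9
chloride: pKₐ(HCl) ≈ -7
nitrate (NO₃⁻): pKₐ(HNO₃) ≈ -1.3
H₂PO₄⁻: pKₐ(H₃PO₄) ≈ 2.1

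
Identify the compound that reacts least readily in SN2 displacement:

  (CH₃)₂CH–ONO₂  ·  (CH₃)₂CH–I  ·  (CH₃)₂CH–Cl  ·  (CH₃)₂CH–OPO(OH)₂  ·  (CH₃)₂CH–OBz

With the same alkyl group throughout, only the leaving group differentiates the rates.
Leaving-group ability tracks the stability of the departed species; conjugate-acid pKₐ is the usual yardstick (lower pKₐ → better LG).
(CH₃)₂CH–I loses I⁻: pKₐ(HI) ≈ -10
(CH₃)₂CH–Cl loses Cl⁻: pKₐ(HCl) ≈ -7
(CH₃)₂CH–ONO₂ loses NO₃⁻: pKₐ(HNO₃) ≈ -1.3
(CH₃)₂CH–OPO(OH)₂ loses H₂PO₄⁻: pKₐ(H₃PO₄) ≈ 2.1
(CH₃)₂CH–OBz loses PhCOO⁻: pKₐ(C₆H₅COOH) ≈ 4.2

(CH₃)₂CH–OBz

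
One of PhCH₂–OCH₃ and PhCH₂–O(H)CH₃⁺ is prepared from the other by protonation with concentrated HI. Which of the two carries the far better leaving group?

PhCH₂–O(H)CH₃⁺

From PhCH₂–OCH₃ the departing group would be CH₃O⁻ (pKₐ(CH₃OH) ≈ 15.5). Strong base; alkoxides do not leave unassisted.
From PhCH₂–O(H)CH₃⁺ the leaving group is R'OH (pKₐ(R'OH₂⁺) ≈ -2.4). Neutral; leaves from a protonated ether (an oxonium ion, R–O(H)R'⁺).
Protonation with concentrated HI works by allowing neutral methanol, rather than methoxide, to depart, making PhCH₂–O(H)CH₃⁺ enormously more reactive.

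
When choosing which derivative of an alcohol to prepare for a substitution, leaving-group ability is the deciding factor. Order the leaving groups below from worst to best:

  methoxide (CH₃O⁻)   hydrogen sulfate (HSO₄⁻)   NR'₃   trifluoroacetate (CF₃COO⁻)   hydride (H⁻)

A good leaving group is a weak base: the lower the pKₐ of its conjugate acid, the more readily it departs.
hydrogen sulfate (HSO₄⁻): pKₐ(H₂SO₄) ≈ -3 — conjugate base of a strong mineral acid
trifluoroacetate (CF₃COO⁻): pKₐ(CF₃COOH) ≈ 0.2 — strongly electron-withdrawing CF₃ stabilises the carboxylate
NR'₃: pKₐ(R'₃NH⁺) ≈ 10.7
methoxide (CH₃O⁻): pKₐ(CH₃OH) ≈ 15.5
hydride (H⁻): pKₐ(H₂) ≈ 36 — extremely strong base; leaves only in special hydride-transfer contexts
Listed from poorest to best leaving group as asked.

hydride (H⁻) < methoxide (CH₃O⁻) < NR'₃ < trifluoroacetate (CF₃COO⁻) < hydrogen sulfate (HSO₄⁻)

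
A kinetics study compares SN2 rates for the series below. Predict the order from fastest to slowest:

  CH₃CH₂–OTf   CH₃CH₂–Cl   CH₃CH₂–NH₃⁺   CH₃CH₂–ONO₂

The skeletons are identical, so relative rate is governed entirely by leaving-group ability.
Leaving-group ability tracks the stability of the departed species; conjugate-acid pKₐ is the usual yardstick (lower pKₐ → better LG).
CH₃CH₂–OTf loses OTf⁻: pKₐ(CF₃SO₃H (triflic acid)) ≈ -14
CH₃CH₂–Cl loses Cl⁻: pKₐ(HCl) ≈ -7
CH₃CH₂–ONO₂ loses NO₃⁻: pKₐ(HNO₃) ≈ -1.3
CH₃CH₂–NH₃⁺ loses NH₃: pKₐ(NH₄⁺) ≈ 9.2

CH₃CH₂–OTf > CH₃CH₂–Cl > CH₃CH₂–ONO₂ > CH₃CH₂–NH₃⁺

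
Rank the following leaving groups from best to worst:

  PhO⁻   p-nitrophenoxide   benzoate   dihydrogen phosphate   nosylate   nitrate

nosylate > nitrate > dihydrogen phosphate > benzoate > p-nitrophenoxide > PhO⁻

Leaving-group ability tracks the stability of the departed species; conjugate-acid pKₐ is the usual yardstick (lower pKₐ → better LG).
nosylate: pKₐ(p-O₂NC₆H₄SO₃H) ≈ -3.5
nitrate: pKₐ(HNO₃) ≈ -1.3
dihydrogen phosphate: pKₐ(H₃PO₄) ≈ 2.1
benzoate: pKₐ(C₆H₅COOH) ≈ 4.2
p-nitrophenoxide: pKₐ(p-nitrophenol) ≈ 7.2
PhO⁻: pKₐ(C₆H₅OH (phenol)) ≈ 10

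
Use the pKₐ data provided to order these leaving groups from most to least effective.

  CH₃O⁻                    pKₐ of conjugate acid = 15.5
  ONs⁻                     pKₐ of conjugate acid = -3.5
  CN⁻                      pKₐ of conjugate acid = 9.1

Lower conjugate-acid pKₐ ⇒ weaker base ⇒ better leaving group.
Sorting by the given values: ONs⁻ (-3.5), CN⁻ (9.1), CH₃O⁻ (15.5).

ONs⁻ > CN⁻ > CH₃O⁻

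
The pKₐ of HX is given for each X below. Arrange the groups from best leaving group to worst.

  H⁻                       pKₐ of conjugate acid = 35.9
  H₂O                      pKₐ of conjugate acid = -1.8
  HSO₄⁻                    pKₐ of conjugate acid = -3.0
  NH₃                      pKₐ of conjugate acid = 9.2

Lower conjugate-acid pKₐ ⇒ weaker base ⇒ better leaving group.
Sorting by the given values: HSO₄⁻ (-3.0), H₂O (-1.8), NH₃ (9.2), H⁻ (35.9).

HSO₄⁻ > H₂O > NH₃ > H⁻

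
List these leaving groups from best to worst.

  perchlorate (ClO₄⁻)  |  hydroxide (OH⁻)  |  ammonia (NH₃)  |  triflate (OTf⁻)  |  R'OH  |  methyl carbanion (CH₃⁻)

Leaving-group ability tracks the stability of the departed species; conjugate-acid pKₐ is the usual yardstick (lower pKₐ → better LG).
triflate (OTf⁻): pKₐ(CF₃SO₃H (triflic acid)) ≈ -14
perchlorate (ClO₄⁻): pKₐ(HClO₄) ≈ -10
R'OH: pKₐ(R'OH₂⁺) ≈ -2.4
ammonia (NH₃): pKₐ(NH₄⁺) ≈ 9.2
hydroxide (OH⁻): pKₐ(H₂O) ≈ 15.7
methyl carbanion (CH₃⁻): pKₐ(CH₄) ≈ 48

triflate (OTf⁻) > perchlorate (ClO₄⁻) > R'OH > ammonia (NH₃) > hydroxide (OH⁻) > methyl carbanion (CH₃⁻)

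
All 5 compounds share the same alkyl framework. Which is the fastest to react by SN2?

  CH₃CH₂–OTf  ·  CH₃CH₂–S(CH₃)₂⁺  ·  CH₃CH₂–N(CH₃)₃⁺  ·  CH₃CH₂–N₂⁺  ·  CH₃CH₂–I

CH₃CH₂–N₂⁺

Same R in every case — rank the leaving groups.
A good leaving group is a weak base: the lower the pKₐ of its conjugate acid, the more readily it departs.
CH₃CH₂–N₂⁺ loses N₂: no meaningful conjugate acid; N₂ departs as an exceptionally stable neutral molecule
CH₃CH₂–OTf loses OTf⁻: pKₐ(CF₃SO₃H (triflic acid)) ≈ -14
CH₃CH₂–I loses I⁻: pKₐ(HI) ≈ -10
CH₃CH₂–S(CH₃)₂⁺ loses SR'₂: pKₐ(R'₂SH⁺) ≈ -7
CH₃CH₂–N(CH₃)₃⁺ loses NR'₃: pKₐ(R'₃NH⁺) ≈ 10.7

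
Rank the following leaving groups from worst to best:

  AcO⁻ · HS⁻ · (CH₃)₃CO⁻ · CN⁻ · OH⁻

AcO⁻: pKₐ(CH₃COOH) ≈ 4.8 — resonance-stabilised but still a weak base
HS⁻: pKₐ(H₂S) ≈ 7 — larger and more polarisable than the oxygen analogue
CN⁻: pKₐ(HCN) ≈ 9.2
OH⁻: pKₐ(H₂O) ≈ 15.7 — strong base; essentially never leaves without prior activation
(CH₃)₃CO⁻: pKₐ(t-BuOH) ≈ 18 — bulky, strongly basic alkoxide
Reversing gives the worst-to-best order requested.

(CH₃)₃CO⁻ < OH⁻ < CN⁻ < HS⁻ < AcO⁻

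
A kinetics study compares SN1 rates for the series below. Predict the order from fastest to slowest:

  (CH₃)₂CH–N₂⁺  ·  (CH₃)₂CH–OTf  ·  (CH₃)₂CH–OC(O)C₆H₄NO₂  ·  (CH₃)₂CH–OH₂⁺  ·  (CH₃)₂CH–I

(CH₃)₂CH–N₂⁺ > (CH₃)₂CH–OTf > (CH₃)₂CH–I > (CH₃)₂CH–OH₂⁺ > (CH₃)₂CH–OC(O)C₆H₄NO₂

Identical carbon frameworks mean the comparison reduces to leaving-group quality.
A good leaving group is a weak base: the lower the pKₐ of its conjugate acid, the more readily it departs.
(CH₃)₂CH–N₂⁺ loses N₂: no meaningful conjugate acid; N₂ departs as an exceptionally stable neutral molecule
(CH₃)₂CH–OTf loses OTf⁻: pKₐ(CF₃SO₃H (triflic acid)) ≈ -14
(CH₃)₂CH–I loses I⁻: pKₐ(HI) ≈ -10
(CH₃)₂CH–OH₂⁺ loses H₂O: pKₐ(H₃O⁺) ≈ -1.7
(CH₃)₂CH–OC(O)C₆H₄NO₂ loses p-O₂N–C₆H₄–COO⁻: pKₐ(p-nitrobenzoic acid) ≈ 3.4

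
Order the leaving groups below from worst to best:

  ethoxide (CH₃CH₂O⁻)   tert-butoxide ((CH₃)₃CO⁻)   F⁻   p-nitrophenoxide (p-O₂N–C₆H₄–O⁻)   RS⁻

Rank by basicity of the departing species: weakest base leaves most easily.
F⁻: pKₐ(HF) ≈ 3.2 — small and strongly basic; the poor halide leaving group
p-nitrophenoxide (p-O₂N–C₆H₄–O⁻): pKₐ(p-nitrophenol) ≈ 7.2
RS⁻: pKₐ(RSH (a thiol)) ≈ 10.5 — moderately basic; rarely leaves without activation
ethoxide (CH₃CH₂O⁻): pKₐ(CH₃CH₂OH) ≈ 16 — strong base; alkoxides do not leave unassisted
tert-butoxide ((CH₃)₃CO⁻): pKₐ(t-BuOH) ≈ 18 — bulky, strongly basic alkoxide
The question asks for worst first, so the sequence is read in increasing leaving-group ability.

tert-butoxide ((CH₃)₃CO⁻) < ethoxide (CH₃CH₂O⁻) < RS⁻ < p-nitrophenoxide (p-O₂N–C₆H₄–O⁻) < F⁻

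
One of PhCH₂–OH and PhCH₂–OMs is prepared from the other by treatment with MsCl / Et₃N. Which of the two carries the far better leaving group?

From PhCH₂–OH the departing group would be OH⁻ (pKₐ(H₂O) ≈ 15.7). Strong base; essentially never leaves without prior activation.
From PhCH₂–OMs the leaving group is OMs⁻ (pKₐ(CH₃SO₃H (MsOH)) ≈ -1.9). Resonance-delocalised alkanesulfonate.
Treatment with MsCl / Et₃N works by converting the hydroxyl into a mesylate, making PhCH₂–OMs enormously more reactive.

PhCH₂–OMs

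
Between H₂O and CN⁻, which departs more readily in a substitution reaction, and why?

H₂O is the better leaving group.
pKₐ(H₃O⁺) ≈ -1.7 versus pKₐ(HCN) ≈ 9.2: H₂O is the much weaker base.
Neutral; leaves from a protonated alcohol (R–OH₂⁺).

H₂O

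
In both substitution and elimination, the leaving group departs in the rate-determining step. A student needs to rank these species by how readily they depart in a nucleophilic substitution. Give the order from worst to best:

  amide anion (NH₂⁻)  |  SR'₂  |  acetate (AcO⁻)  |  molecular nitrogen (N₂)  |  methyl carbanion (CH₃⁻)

molecular nitrogen (N₂): no meaningful conjugate acid; N₂ departs as an exceptionally stable neutral molecule
SR'₂: pKₐ(R'₂SH⁺) ≈ -7
acetate (AcO⁻): pKₐ(CH₃COOH) ≈ 4.8
amide anion (NH₂⁻): pKₐ(NH₃) ≈ 38
methyl carbanion (CH₃⁻): pKₐ(CH₄) ≈ 48
Listed from poorest to best leaving group as asked.

methyl carbanion (CH₃⁻) < amide anion (NH₂⁻) < acetate (AcO⁻) < SR'₂ < molecular nitrogen (N₂)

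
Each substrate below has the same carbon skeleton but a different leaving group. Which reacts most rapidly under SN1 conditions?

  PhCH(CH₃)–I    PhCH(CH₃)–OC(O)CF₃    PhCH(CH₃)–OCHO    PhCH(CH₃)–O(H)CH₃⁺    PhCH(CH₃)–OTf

Identical carbon frameworks mean the comparison reduces to leaving-group quality.
Leaving-group ability tracks the stability of the departed species; conjugate-acid pKₐ is the usual yardstick (lower pKₐ → better LG).
PhCH(CH₃)–OTf loses OTf⁻: pKₐ(CF₃SO₃H (triflic acid)) ≈ -14
PhCH(CH₃)–I loses I⁻: pKₐ(HI) ≈ -10
PhCH(CH₃)–O(H)CH₃⁺ loses R'OH: pKₐ(R'OH₂⁺) ≈ -2.4
PhCH(CH₃)–OC(O)CF₃ loses CF₃COO⁻: pKₐ(CF₃COOH) ≈ 0.2
PhCH(CH₃)–OCHO loses HCOO⁻: pKₐ(HCOOH) ≈ 3.8

PhCH(CH₃)–OTf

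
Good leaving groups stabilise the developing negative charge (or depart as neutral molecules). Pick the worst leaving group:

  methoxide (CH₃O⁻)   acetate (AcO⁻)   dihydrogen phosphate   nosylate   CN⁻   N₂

Rank by basicity of the departing species: weakest base leaves most easily.
N₂: no meaningful conjugate acid; N₂ departs as an exceptionally stable neutral molecule
nosylate: pKₐ(p-O₂NC₆H₄SO₃H) ≈ -3.5
dihydrogen phosphate: pKₐ(H₃PO₄) ≈ 2.1
acetate (AcO⁻): pKₐ(CH₃COOH) ≈ 4.8
CN⁻: pKₐ(HCN) ≈ 9.2
methoxide (CH₃O⁻): pKₐ(CH₃OH) ≈ 15.5

methoxide (CH₃O⁻)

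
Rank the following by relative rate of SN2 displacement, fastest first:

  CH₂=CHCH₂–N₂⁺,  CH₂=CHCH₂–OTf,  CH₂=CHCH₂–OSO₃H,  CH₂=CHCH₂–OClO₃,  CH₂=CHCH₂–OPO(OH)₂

Identical carbon frameworks mean the comparison reduces to leaving-group quality.
A good leaving group is a weak base: the lower the pKₐ of its conjugate acid, the more readily it departs.
CH₂=CHCH₂–N₂⁺ loses N₂: no meaningful conjugate acid; N₂ departs as an exceptionally stable neutral molecule
CH₂=CHCH₂–OTf loses OTf⁻: pKₐ(CF₃SO₃H (triflic acid)) ≈ -14
CH₂=CHCH₂–OClO₃ loses ClO₄⁻: pKₐ(HClO₄) ≈ -10
CH₂=CHCH₂–OSO₃H loses HSO₄⁻: pKₐ(H₂SO₄) ≈ -3
CH₂=CHCH₂–OPO(OH)₂ loses H₂PO₄⁻: pKₐ(H₃PO₄) ≈ 2.1

CH₂=CHCH₂–N₂⁺ > CH₂=CHCH₂–OTf > CH₂=CHCH₂–OClO₃ > CH₂=CHCH₂–OSO₃H > CH₂=CHCH₂–OPO(OH)₂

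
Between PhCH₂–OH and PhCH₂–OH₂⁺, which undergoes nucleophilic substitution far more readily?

From PhCH₂–OH the departing group would be OH⁻ (pKₐ(H₂O) ≈ 15.7). Strong base; essentially never leaves without prior activation.
From PhCH₂–OH₂⁺ the leaving group is H₂O (pKₐ(H₃O⁺) ≈ -1.7). Neutral; leaves from a protonated alcohol (R–OH₂⁺).
(In practice PhCH₂–OH₂⁺ is made from PhCH₂–OH by protonation with strong acid, converting the leaving group from hydroxide to neutral water.)

PhCH₂–OH₂⁺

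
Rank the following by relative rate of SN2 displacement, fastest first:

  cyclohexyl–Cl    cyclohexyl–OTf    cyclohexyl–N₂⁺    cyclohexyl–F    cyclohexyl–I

The skeletons are identical, so relative rate is governed entirely by leaving-group ability.
The more stable X⁻ (or X) is on its own — i.e. the weaker a base it is — the better a leaving group it makes.
cyclohexyl–N₂⁺ loses N₂: no meaningful conjugate acid; N₂ departs as an exceptionally stable neutral molecule
cyclohexyl–OTf loses OTf⁻: pKₐ(CF₃SO₃H (triflic acid)) ≈ -14
cyclohexyl–I loses I⁻: pKₐ(HI) ≈ -10
cyclohexyl–Cl loses Cl⁻: pKₐ(HCl) ≈ -7
cyclohexyl–F loses F⁻: pKₐ(HF) ≈ 3.2

cyclohexyl–N₂⁺ > cyclohexyl–OTf > cyclohexyl–I > cyclohexyl–Cl > cyclohexyl–F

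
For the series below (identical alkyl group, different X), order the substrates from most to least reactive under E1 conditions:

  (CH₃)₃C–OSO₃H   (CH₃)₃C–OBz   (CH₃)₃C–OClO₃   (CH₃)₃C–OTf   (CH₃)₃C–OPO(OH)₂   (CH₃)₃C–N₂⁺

Same R in every case — rank the leaving groups.
The more stable X⁻ (or X) is on its own — i.e. the weaker a base it is — the better a leaving group it makes.
(CH₃)₃C–N₂⁺ loses N₂: no meaningful conjugate acid; N₂ departs as an exceptionally stable neutral molecule
(CH₃)₃C–OTf loses OTf⁻: pKₐ(CF₃SO₃H (triflic acid)) ≈ -14
(CH₃)₃C–OClO₃ loses ClO₄⁻: pKₐ(HClO₄) ≈ -10
(CH₃)₃C–OSO₃H loses HSO₄⁻: pKₐ(H₂SO₄) ≈ -3
(CH₃)₃C–OPO(OH)₂ loses H₂PO₄⁻: pKₐ(H₃PO₄) ≈ 2.1
(CH₃)₃C–OBz loses PhCOO⁻: pKₐ(C₆H₅COOH) ≈ 4.2

(CH₃)₃C–N₂⁺ > (CH₃)₃C–OTf > (CH₃)₃C–OClO₃ > (CH₃)₃C–OSO₃H > (CH₃)₃C–OPO(OH)₂ > (CH₃)₃C–OBz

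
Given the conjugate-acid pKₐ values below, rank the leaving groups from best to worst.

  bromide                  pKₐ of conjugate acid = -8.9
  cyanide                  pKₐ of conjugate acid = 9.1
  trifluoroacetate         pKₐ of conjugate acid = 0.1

bromide > trifluoroacetate > cyanide

Lower conjugate-acid pKₐ ⇒ weaker base ⇒ better leaving group.
Sorting by the given values: bromide (-8.9), trifluoroacetate (0.1), cyanide (9.1).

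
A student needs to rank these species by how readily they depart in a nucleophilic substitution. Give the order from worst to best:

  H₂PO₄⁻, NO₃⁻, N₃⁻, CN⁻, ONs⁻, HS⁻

ONs⁻: pKₐ(p-O₂NC₆H₄SO₃H) ≈ -3.5
NO₃⁻: pKₐ(HNO₃) ≈ -1.3
H₂PO₄⁻: pKₐ(H₃PO₄) ≈ 2.1
N₃⁻: pKₐ(HN₃) ≈ 4.7
HS⁻: pKₐ(H₂S) ≈ 7
CN⁻: pKₐ(HCN) ≈ 9.2
The question asks for worst first, so the sequence is read in increasing leaving-group ability.

CN⁻ < HS⁻ < N₃⁻ < H₂PO₄⁻ < NO₃⁻ < ONs⁻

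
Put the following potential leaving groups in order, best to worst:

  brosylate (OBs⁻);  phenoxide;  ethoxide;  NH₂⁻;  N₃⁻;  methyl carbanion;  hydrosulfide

brosylate (OBs⁻) > N₃⁻ > hydrosulfide > phenoxide > ethoxide > NH₂⁻ > methyl carbanion

The more stable X⁻ (or X) is on its own — i.e. the weaker a base it is — the better a leaving group it makes.
brosylate (OBs⁻): pKₐ(p-BrC₆H₄SO₃H) ≈ -2.8 — arenesulfonate with a p-bromo substituent
N₃⁻: pKₐ(HN₃) ≈ 4.7
hydrosulfide: pKₐ(H₂S) ≈ 7 — larger and more polarisable than the oxygen analogue
phenoxide: pKₐ(C₆H₅OH (phenol)) ≈ 10 — resonance into the ring helps, but still a poor LG
ethoxide: pKₐ(CH₃CH₂OH) ≈ 16 — strong base; alkoxides do not leave unassisted
NH₂⁻: pKₐ(NH₃) ≈ 38
methyl carbanion: pKₐ(CH₄) ≈ 48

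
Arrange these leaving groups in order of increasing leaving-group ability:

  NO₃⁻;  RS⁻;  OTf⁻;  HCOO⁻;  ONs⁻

OTf⁻: pKₐ(CF₃SO₃H (triflic acid)) ≈ -14
ONs⁻: pKₐ(p-O₂NC₆H₄SO₃H) ≈ -3.5
NO₃⁻: pKₐ(HNO₃) ≈ -1.3
HCOO⁻: pKₐ(HCOOH) ≈ 3.8
RS⁻: pKₐ(RSH (a thiol)) ≈ 10.5
Reversing gives the worst-to-best order requested.

RS⁻ < HCOO⁻ < NO₃⁻ < ONs⁻ < OTf⁻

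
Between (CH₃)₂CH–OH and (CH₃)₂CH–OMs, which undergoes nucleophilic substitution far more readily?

(CH₃)₂CH–OMs

From (CH₃)₂CH–OH the departing group would be OH⁻ (pKₐ(H₂O) ≈ 15.7). Strong base; essentially never leaves without prior activation.
From (CH₃)₂CH–OMs the leaving group is OMs⁻ (pKₐ(CH₃SO₃H (MsOH)) ≈ -1.9). Resonance-delocalised alkanesulfonate.
(In practice (CH₃)₂CH–OMs is made from (CH₃)₂CH–OH by treatment with MsCl / Et₃N, converting the hydroxyl into a mesylate.)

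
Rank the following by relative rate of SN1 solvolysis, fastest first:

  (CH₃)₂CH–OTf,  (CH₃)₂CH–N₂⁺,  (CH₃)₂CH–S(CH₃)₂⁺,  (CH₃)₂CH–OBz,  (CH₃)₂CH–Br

Identical carbon frameworks mean the comparison reduces to leaving-group quality.
A good leaving group is a weak base: the lower the pKₐ of its conjugate acid, the more readily it departs.
(CH₃)₂CH–N₂⁺ loses N₂: no meaningful conjugate acid; N₂ departs as an exceptionally stable neutral molecule
(CH₃)₂CH–OTf loses OTf⁻: pKₐ(CF₃SO₃H (triflic acid)) ≈ -14
(CH₃)₂CH–Br loses Br⁻: pKₐ(HBr) ≈ -9
(CH₃)₂CH–S(CH₃)₂⁺ loses SR'₂: pKₐ(R'₂SH⁺) ≈ -7
(CH₃)₂CH–OBz loses PhCOO⁻: pKₐ(C₆H₅COOH) ≈ 4.2

(CH₃)₂CH–N₂⁺ > (CH₃)₂CH–OTf > (CH₃)₂CH–Br > (CH₃)₂CH–S(CH₃)₂⁺ > (CH₃)₂CH–OBz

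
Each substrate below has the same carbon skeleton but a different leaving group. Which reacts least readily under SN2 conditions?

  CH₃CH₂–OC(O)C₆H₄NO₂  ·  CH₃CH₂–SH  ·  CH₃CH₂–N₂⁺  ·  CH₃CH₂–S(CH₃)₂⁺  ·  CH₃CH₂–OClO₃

Same R in every case — rank the leaving groups.
The more stable X⁻ (or X) is on its own — i.e. the weaker a base it is — the better a leaving group it makes.
CH₃CH₂–N₂⁺ loses N₂: no meaningful conjugate acid; N₂ departs as an exceptionally stable neutral molecule
CH₃CH₂–OClO₃ loses ClO₄⁻: pKₐ(HClO₄) ≈ -10
CH₃CH₂–S(CH₃)₂⁺ loses SR'₂: pKₐ(R'₂SH⁺) ≈ -7
CH₃CH₂–OC(O)C₆H₄NO₂ loses p-O₂N–C₆H₄–COO⁻: pKₐ(p-nitrobenzoic acid) ≈ 3.4
CH₃CH₂–SH loses HS⁻: pKₐ(H₂S) ≈ 7

CH₃CH₂–SH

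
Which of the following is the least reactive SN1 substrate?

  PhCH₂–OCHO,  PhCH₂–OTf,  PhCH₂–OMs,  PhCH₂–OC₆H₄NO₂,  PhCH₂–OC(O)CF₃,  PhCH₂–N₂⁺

PhCH₂–OC₆H₄NO₂

With the same alkyl group throughout, only the leaving group differentiates the rates.
A good leaving group is a weak base: the lower the pKₐ of its conjugate acid, the more readily it departs.
PhCH₂–N₂⁺ loses N₂: no meaningful conjugate acid; N₂ departs as an exceptionally stable neutral molecule
PhCH₂–OTf loses OTf⁻: pKₐ(CF₃SO₃H (triflic acid)) ≈ -14
PhCH₂–OMs loses OMs⁻: pKₐ(CH₃SO₃H (MsOH)) ≈ -1.9
PhCH₂–OC(O)CF₃ loses CF₃COO⁻: pKₐ(CF₃COOH) ≈ 0.2
PhCH₂–OCHO loses HCOO⁻: pKₐ(HCOOH) ≈ 3.8
PhCH₂–OC₆H₄NO₂ loses p-O₂N–C₆H₄–O⁻: pKₐ(p-nitrophenol) ≈ 7.2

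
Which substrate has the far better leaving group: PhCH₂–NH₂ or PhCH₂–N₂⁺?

From PhCH₂–NH₂ the departing group would be NH₂⁻ (pKₐ(NH₃) ≈ 38). Extremely strong base; never a leaving group.
From PhCH₂–N₂⁺ the leaving group is N₂ (no meaningful conjugate acid; N₂ departs as an exceptionally stable neutral molecule).
(In practice PhCH₂–N₂⁺ is made from PhCH₂–NH₂ by diazotisation (NaNO₂ / HCl, 0 °C), generating a diazonium salt that expels N₂.)

PhCH₂–N₂⁺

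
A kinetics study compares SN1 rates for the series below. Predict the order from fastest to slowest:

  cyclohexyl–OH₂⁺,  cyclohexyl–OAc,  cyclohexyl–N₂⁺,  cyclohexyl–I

Identical carbon frameworks mean the comparison reduces to leaving-group quality.
The more stable X⁻ (or X) is on its own — i.e. the weaker a base it is — the better a leaving group it makes.
cyclohexyl–N₂⁺ loses N₂: no meaningful conjugate acid; N₂ departs as an exceptionally stable neutral molecule
cyclohexyl–I loses I⁻: pKₐ(HI) ≈ -10
cyclohexyl–OH₂⁺ loses H₂O: pKₐ(H₃O⁺) ≈ -1.7
cyclohexyl–OAc loses AcO⁻: pKₐ(CH₃COOH) ≈ 4.8

cyclohexyl–N₂⁺ > cyclohexyl–I > cyclohexyl–OH₂⁺ > cyclohexyl–OAc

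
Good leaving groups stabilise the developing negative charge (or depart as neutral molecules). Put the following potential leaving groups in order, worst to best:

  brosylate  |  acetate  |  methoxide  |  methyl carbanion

A good leaving group is a weak base: the lower the pKₐ of its conjugate acid, the more readily it departs.
brosylate: pKₐ(p-BrC₆H₄SO₃H) ≈ -2.8 — arenesulfonate with a p-bromo substituent
acetate: pKₐ(CH₃COOH) ≈ 4.8 — resonance-stabilised but still a weak base
methoxide: pKₐ(CH₃OH) ≈ 15.5 — strong base; alkoxides do not leave unassisted
methyl carbanion: pKₐ(CH₄) ≈ 48
Reversing gives the worst-to-best order requested.

methyl carbanion < methoxide < acetate < brosylate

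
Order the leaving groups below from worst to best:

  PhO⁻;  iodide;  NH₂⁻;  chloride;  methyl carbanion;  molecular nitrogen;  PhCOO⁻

Rank by basicity of the departing species: weakest base leaves most easily.
molecular nitrogen: no meaningful conjugate acid; N₂ departs as an exceptionally stable neutral molecule
iodide: pKₐ(HI) ≈ -10
chloride: pKₐ(HCl) ≈ -7
PhCOO⁻: pKₐ(C₆H₅COOH) ≈ 4.2
PhO⁻: pKₐ(C₆H₅OH (phenol)) ≈ 10
NH₂⁻: pKₐ(NH₃) ≈ 38
methyl carbanion: pKₐ(CH₄) ≈ 48
The question asks for worst first, so the sequence is read in increasing leaving-group ability.

methyl carbanion < NH₂⁻ < PhO⁻ < PhCOO⁻ < chloride < iodide < molecular nitrogen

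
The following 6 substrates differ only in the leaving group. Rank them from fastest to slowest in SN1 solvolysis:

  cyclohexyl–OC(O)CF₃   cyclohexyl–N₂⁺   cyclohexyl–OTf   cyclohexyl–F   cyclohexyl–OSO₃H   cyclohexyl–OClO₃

cyclohexyl–N₂⁺ > cyclohexyl–OTf > cyclohexyl–OClO₃ > cyclohexyl–OSO₃H > cyclohexyl–OC(O)CF₃ > cyclohexyl–F

Identical carbon frameworks mean the comparison reduces to leaving-group quality.
Leaving-group ability tracks the stability of the departed species; conjugate-acid pKₐ is the usual yardstick (lower pKₐ → better LG).
cyclohexyl–N₂⁺ loses N₂: no meaningful conjugate acid; N₂ departs as an exceptionally stable neutral molecule
cyclohexyl–OTf loses OTf⁻: pKₐ(CF₃SO₃H (triflic acid)) ≈ -14
cyclohexyl–OClO₃ loses ClO₄⁻: pKₐ(HClO₄) ≈ -10
cyclohexyl–OSO₃H loses HSO₄⁻: pKₐ(H₂SO₄) ≈ -3
cyclohexyl–OC(O)CF₃ loses CF₃COO⁻: pKₐ(CF₃COOH) ≈ 0.2
cyclohexyl–F loses F⁻: pKₐ(HF) ≈ 3.2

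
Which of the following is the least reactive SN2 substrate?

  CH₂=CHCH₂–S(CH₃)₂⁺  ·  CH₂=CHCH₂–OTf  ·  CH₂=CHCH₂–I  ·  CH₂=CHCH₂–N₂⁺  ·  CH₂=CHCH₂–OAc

With the same alkyl group throughout, only the leaving group differentiates the rates.
Rank by basicity of the departing species: weakest base leaves most easily.
CH₂=CHCH₂–N₂⁺ loses N₂: no meaningful conjugate acid; N₂ departs as an exceptionally stable neutral molecule
CH₂=CHCH₂–OTf loses OTf⁻: pKₐ(CF₃SO₃H (triflic acid)) ≈ -14
CH₂=CHCH₂–I loses I⁻: pKₐ(HI) ≈ -10
CH₂=CHCH₂–S(CH₃)₂⁺ loses SR'₂: pKₐ(R'₂SH⁺) ≈ -7
CH₂=CHCH₂–OAc loses AcO⁻: pKₐ(CH₃COOH) ≈ 4.8

CH₂=CHCH₂–OAc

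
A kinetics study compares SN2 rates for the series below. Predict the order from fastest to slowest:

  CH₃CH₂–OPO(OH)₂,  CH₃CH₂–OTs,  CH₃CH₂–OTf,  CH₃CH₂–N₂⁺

The skeletons are identical, so relative rate is governed entirely by leaving-group ability.
A good leaving group is a weak base: the lower the pKₐ of its conjugate acid, the more readily it departs.
CH₃CH₂–N₂⁺ loses N₂: no meaningful conjugate acid; N₂ departs as an exceptionally stable neutral molecule
CH₃CH₂–OTf loses OTf⁻: pKₐ(CF₃SO₃H (triflic acid)) ≈ -14
CH₃CH₂–OTs loses OTs⁻: pKₐ(p-CH₃C₆H₄SO₃H (TsOH)) ≈ -2.8
CH₃CH₂–OPO(OH)₂ loses H₂PO₄⁻: pKₐ(H₃PO₄) ≈ 2.1

CH₃CH₂–N₂⁺ > CH₃CH₂–OTf > CH₃CH₂–OTs > CH₃CH₂–OPO(OH)₂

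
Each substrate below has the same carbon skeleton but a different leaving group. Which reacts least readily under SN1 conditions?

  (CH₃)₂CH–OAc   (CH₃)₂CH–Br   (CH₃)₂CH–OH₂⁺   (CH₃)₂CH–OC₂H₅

(CH₃)₂CH–OC₂H₅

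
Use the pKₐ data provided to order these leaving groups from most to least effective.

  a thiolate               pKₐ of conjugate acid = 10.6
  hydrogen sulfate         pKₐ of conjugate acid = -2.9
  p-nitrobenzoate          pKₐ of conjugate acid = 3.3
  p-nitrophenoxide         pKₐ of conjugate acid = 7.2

Lower conjugate-acid pKₐ ⇒ weaker base ⇒ better leaving group.
Sorting by the given values: hydrogen sulfate (-2.9), p-nitrobenzoate (3.3), p-nitrophenoxide (7.2), a thiolate (10.6).

hydrogen sulfate > p-nitrobenzoate > p-nitrophenoxide > a thiolate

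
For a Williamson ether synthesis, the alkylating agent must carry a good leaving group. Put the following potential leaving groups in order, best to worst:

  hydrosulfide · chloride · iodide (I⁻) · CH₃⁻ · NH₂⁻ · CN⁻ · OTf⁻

OTf⁻ > iodide (I⁻) > chloride > hydrosulfide > CN⁻ > NH₂⁻ > CH₃⁻

OTf⁻: pKₐ(CF₃SO₃H (triflic acid)) ≈ -14
iodide (I⁻): pKₐ(HI) ≈ -10
chloride: pKₐ(HCl) ≈ -7
hydrosulfide: pKₐ(H₂S) ≈ 7
CN⁻: pKₐ(HCN) ≈ 9.2
NH₂⁻: pKₐ(NH₃) ≈ 38
CH₃⁻: pKₐ(CH₄) ≈ 48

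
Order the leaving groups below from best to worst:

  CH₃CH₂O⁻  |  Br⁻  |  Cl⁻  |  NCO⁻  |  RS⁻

Br⁻ > Cl⁻ > NCO⁻ > RS⁻ > CH₃CH₂O⁻

Leaving-group ability tracks the stability of the departed species; conjugate-acid pKₐ is the usual yardstick (lower pKₐ → better LG).
Br⁻: pKₐ(HBr) ≈ -9
Cl⁻: pKₐ(HCl) ≈ -7
NCO⁻: pKₐ(HOCN) ≈ 3.5
RS⁻: pKₐ(RSH (a thiol)) ≈ 10.5
CH₃CH₂O⁻: pKₐ(CH₃CH₂OH) ≈ 16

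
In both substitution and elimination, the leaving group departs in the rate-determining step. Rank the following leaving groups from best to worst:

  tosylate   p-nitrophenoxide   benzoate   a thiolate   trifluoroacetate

tosylate: pKₐ(p-CH₃C₆H₄SO₃H (TsOH)) ≈ -2.8 — resonance-delocalised arenesulfonate
trifluoroacetate: pKₐ(CF₃COOH) ≈ 0.2
benzoate: pKₐ(C₆H₅COOH) ≈ 4.2 — aryl carboxylate
p-nitrophenoxide: pKₐ(p-nitrophenol) ≈ 7.2
a thiolate: pKₐ(RSH (a thiol)) ≈ 10.5 — moderately basic; rarely leaves without activation

tosylate > trifluoroacetate > benzoate > p-nitrophenoxide > a thiolate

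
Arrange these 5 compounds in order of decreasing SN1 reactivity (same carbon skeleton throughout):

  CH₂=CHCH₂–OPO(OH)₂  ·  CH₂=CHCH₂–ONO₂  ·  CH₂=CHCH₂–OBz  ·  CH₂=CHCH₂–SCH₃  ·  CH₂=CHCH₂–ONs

With the same alkyl group throughout, only the leaving group differentiates the rates.
The more stable X⁻ (or X) is on its own — i.e. the weaker a base it is — the better a leaving group it makes.
CH₂=CHCH₂–ONs loses ONs⁻: pKₐ(p-O₂NC₆H₄SO₃H) ≈ -3.5
CH₂=CHCH₂–ONO₂ loses NO₃⁻: pKₐ(HNO₃) ≈ -1.3
CH₂=CHCH₂–OPO(OH)₂ loses H₂PO₄⁻: pKₐ(H₃PO₄) ≈ 2.1
CH₂=CHCH₂–OBz loses PhCOO⁻: pKₐ(C₆H₅COOH) ≈ 4.2
CH₂=CHCH₂–SCH₃ loses RS⁻: pKₐ(RSH (a thiol)) ≈ 10.5

CH₂=CHCH₂–ONs > CH₂=CHCH₂–ONO₂ > CH₂=CHCH₂–OPO(OH)₂ > CH₂=CHCH₂–OBz > CH₂=CHCH₂–SCH₃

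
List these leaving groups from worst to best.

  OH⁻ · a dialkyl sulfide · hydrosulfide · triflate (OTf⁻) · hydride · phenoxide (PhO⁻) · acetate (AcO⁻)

hydride < OH⁻ < phenoxide (PhO⁻) < hydrosulfide < acetate (AcO⁻) < a dialkyl sulfide < triflate (OTf⁻)

Rank by basicity of the departing species: weakest base leaves most easily.
triflate (OTf⁻): pKₐ(CF₃SO₃H (triflic acid)) ≈ -14
a dialkyl sulfide: pKₐ(R'₂SH⁺) ≈ -7
acetate (AcO⁻): pKₐ(CH₃COOH) ≈ 4.8
hydrosulfide: pKₐ(H₂S) ≈ 7
phenoxide (PhO⁻): pKₐ(C₆H₅OH (phenol)) ≈ 10
OH⁻: pKₐ(H₂O) ≈ 15.7
hydride: pKₐ(H₂) ≈ 36
The question asks for worst first, so the sequence is read in increasing leaving-group ability.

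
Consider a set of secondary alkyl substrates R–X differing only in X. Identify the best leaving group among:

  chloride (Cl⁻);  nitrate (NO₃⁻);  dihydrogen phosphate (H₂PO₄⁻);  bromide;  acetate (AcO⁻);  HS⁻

bromide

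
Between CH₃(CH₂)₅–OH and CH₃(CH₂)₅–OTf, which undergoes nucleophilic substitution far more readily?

CH₃(CH₂)₅–OTf

From CH₃(CH₂)₅–OH the departing group would be OH⁻ (pKₐ(H₂O) ≈ 15.7). Strong base; essentially never leaves without prior activation.
From CH₃(CH₂)₅–OTf the leaving group is OTf⁻ (pKₐ(CF₃SO₃H (triflic acid)) ≈ -14). Charge spread over three oxygens and a CF₃ group; the premier leaving group in synthesis.
(In practice CH₃(CH₂)₅–OTf is made from CH₃(CH₂)₅–OH by treatment with Tf₂O / 2,6-lutidine, converting the hydroxyl into a triflate.)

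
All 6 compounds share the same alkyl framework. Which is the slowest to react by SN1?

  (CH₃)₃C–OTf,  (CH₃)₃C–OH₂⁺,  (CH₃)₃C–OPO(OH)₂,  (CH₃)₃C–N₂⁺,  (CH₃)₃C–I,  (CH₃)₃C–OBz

Same R in every case — rank the leaving groups.
The more stable X⁻ (or X) is on its own — i.e. the weaker a base it is — the better a leaving group it makes.
(CH₃)₃C–N₂⁺ loses N₂: no meaningful conjugate acid; N₂ departs as an exceptionally stable neutral molecule
(CH₃)₃C–OTf loses OTf⁻: pKₐ(CF₃SO₃H (triflic acid)) ≈ -14
(CH₃)₃C–I loses I⁻: pKₐ(HI) ≈ -10
(CH₃)₃C–OH₂⁺ loses H₂O: pKₐ(H₃O⁺) ≈ -1.7
(CH₃)₃C–OPO(OH)₂ loses H₂PO₄⁻: pKₐ(H₃PO₄) ≈ 2.1
(CH₃)₃C–OBz loses PhCOO⁻: pKₐ(C₆H₅COOH) ≈ 4.2

(CH₃)₃C–OBz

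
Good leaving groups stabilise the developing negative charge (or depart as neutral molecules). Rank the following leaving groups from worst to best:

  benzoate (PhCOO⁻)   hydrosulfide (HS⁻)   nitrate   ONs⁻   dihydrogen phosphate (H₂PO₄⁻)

hydrosulfide (HS⁻) < benzoate (PhCOO⁻) < dihydrogen phosphate (H₂PO₄⁻) < nitrate < ONs⁻

A good leaving group is a weak base: the lower the pKₐ of its conjugate acid, the more readily it departs.
ONs⁻: pKₐ(p-O₂NC₆H₄SO₃H) ≈ -3.5
nitrate: pKₐ(HNO₃) ≈ -1.3
dihydrogen phosphate (H₂PO₄⁻): pKₐ(H₃PO₄) ≈ 2.1
benzoate (PhCOO⁻): pKₐ(C₆H₅COOH) ≈ 4.2
hydrosulfide (HS⁻): pKₐ(H₂S) ≈ 7
Listed from poorest to best leaving group as asked.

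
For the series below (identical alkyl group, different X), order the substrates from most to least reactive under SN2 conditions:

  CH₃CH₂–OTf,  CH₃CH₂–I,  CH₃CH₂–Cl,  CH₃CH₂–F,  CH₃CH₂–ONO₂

CH₃CH₂–OTf > CH₃CH₂–I > CH₃CH₂–Cl > CH₃CH₂–ONO₂ > CH₃CH₂–F

Same R in every case — rank the leaving groups.
Leaving-group ability tracks the stability of the departed species; conjugate-acid pKₐ is the usual yardstick (lower pKₐ → better LG).
CH₃CH₂–OTf loses OTf⁻: pKₐ(CF₃SO₃H (triflic acid)) ≈ -14
CH₃CH₂–I loses I⁻: pKₐ(HI) ≈ -10
CH₃CH₂–Cl loses Cl⁻: pKₐ(HCl) ≈ -7
CH₃CH₂–ONO₂ loses NO₃⁻: pKₐ(HNO₃) ≈ -1.3
CH₃CH₂–F loses F⁻: pKₐ(HF) ≈ 3.2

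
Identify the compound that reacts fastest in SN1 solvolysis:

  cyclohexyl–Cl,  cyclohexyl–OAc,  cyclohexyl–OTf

Same R in every case — rank the leaving groups.
A good leaving group is a weak base: the lower the pKₐ of its conjugate acid, the more readily it departs.
cyclohexyl–OTf loses OTf⁻: pKₐ(CF₃SO₃H (triflic acid)) ≈ -14
cyclohexyl–Cl loses Cl⁻: pKₐ(HCl) ≈ -7
cyclohexyl–OAc loses AcO⁻: pKₐ(CH₃COOH) ≈ 4.8

cyclohexyl–OTf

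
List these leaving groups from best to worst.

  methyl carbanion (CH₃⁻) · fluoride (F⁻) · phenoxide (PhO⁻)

fluoride (F⁻) > phenoxide (PhO⁻) > methyl carbanion (CH₃⁻)

Leaving-group ability tracks the stability of the departed species; conjugate-acid pKₐ is the usual yardstick (lower pKₐ → better LG).
fluoride (F⁻): pKₐ(HF) ≈ 3.2
phenoxide (PhO⁻): pKₐ(C₆H₅OH (phenol)) ≈ 10 — resonance into the ring helps, but still a poor LG
methyl carbanion (CH₃⁻): pKₐ(CH₄) ≈ 48 — unstabilised carbanion; the worst conceivable leaving group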